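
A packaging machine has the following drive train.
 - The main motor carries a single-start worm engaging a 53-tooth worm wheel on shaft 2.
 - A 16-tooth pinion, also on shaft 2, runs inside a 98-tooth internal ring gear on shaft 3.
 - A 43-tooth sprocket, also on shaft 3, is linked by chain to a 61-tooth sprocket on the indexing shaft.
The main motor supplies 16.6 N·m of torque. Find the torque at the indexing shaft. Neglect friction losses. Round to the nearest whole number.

After the worm (53/1): 16.6 × 53 = 879.8 N·m
After the internal gear (98/16): 879.8 × 6.125 = 5388.8 N·m
After the chain (61/43): 5388.8 × 1.4186 = 7644.5 N·m

7645 N·m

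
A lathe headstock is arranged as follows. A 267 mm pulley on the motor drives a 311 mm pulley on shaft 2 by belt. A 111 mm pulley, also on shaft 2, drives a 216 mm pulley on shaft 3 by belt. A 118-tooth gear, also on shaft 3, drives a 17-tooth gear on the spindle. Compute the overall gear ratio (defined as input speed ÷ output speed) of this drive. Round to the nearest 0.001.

Each stage contributes driven/driver: belt 311/267 = 1.1648, belt 216/111 = 1.9459, gear mesh 17/118 = 0.14407.
Overall: 1.1648 × 1.9459 × 0.14407 = 0.32655.

0.327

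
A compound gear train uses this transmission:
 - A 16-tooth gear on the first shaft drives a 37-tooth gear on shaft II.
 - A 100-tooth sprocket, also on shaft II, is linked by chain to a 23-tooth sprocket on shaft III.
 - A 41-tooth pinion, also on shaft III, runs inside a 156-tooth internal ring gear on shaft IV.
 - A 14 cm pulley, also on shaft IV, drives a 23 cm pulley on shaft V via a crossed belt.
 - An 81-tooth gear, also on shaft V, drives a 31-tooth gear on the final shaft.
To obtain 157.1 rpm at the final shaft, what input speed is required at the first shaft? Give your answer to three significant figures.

200 rpm

Overall ratio R = 2.3125 × 0.23 × 3.8049 × 1.6429 × 0.38272 = 1.2724.
Required input speed = output speed × R = 157.1 × 1.2724 = 199.9 rpm.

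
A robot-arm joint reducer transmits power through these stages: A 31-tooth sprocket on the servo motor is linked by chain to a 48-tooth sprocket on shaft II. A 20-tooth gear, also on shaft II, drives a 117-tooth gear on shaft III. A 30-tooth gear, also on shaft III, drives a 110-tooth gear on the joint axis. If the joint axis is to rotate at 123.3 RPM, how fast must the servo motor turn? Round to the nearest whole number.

4095 RPM

Overall ratio R = 1.5484 × 5.85 × 3.6667 = 33.213.
Required input speed = output speed × R = 123.3 × 33.213 = 4095.2 RPM.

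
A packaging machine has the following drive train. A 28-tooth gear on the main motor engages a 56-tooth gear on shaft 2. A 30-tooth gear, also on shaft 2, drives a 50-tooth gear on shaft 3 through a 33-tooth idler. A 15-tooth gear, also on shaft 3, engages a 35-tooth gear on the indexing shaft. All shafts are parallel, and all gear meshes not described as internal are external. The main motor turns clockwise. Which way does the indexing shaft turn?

the main motor → shaft 2: external mesh, 1 reversal → CCW.
shaft 2 → shaft 3: driver → idler → driven is 2 external meshes, 2 reversals → CCW.
shaft 3 → the indexing shaft: external mesh, 1 reversal → CW.
4 reversals in total — an even number — so the indexing shaft turns the same way as the main motor.

clockwise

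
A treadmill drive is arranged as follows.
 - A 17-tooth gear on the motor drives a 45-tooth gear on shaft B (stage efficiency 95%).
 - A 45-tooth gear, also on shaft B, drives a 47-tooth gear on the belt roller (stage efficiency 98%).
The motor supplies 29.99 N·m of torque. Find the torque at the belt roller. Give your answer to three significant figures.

Gear mesh: ratio = 45/17 = 2.6471; torque at shaft B = 29.99 × 2.6471 × 0.95 = 75.416 N·m.
Gear mesh: ratio = 47/45 = 1.0444; torque at the belt roller = 75.416 × 1.0444 × 0.98 = 77.192 N·m.

77.2 N·m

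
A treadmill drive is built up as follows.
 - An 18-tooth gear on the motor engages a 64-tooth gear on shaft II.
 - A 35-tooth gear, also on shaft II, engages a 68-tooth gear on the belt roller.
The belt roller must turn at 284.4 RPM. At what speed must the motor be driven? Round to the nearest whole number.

1965 RPM

Overall ratio R = 3.5556 × 1.9429 = 6.9079.
Required input speed = output speed × R = 284.4 × 6.9079 = 1964.6 RPM.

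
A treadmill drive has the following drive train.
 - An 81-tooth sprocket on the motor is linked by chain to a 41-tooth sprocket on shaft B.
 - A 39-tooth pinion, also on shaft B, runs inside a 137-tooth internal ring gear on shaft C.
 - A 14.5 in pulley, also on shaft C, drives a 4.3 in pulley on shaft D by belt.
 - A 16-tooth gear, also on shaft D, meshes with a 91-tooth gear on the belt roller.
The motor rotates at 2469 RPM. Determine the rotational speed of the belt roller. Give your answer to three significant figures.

chain 41/81 = 0.50617 → 2469/0.50617 = 4877.8 RPM
internal gear 137/39 = 3.5128 → 4877.8/3.5128 = 1388.6 RPM
belt 4.3/14.5 = 0.29655 → 1388.6/0.29655 = 4682.4 RPM
gear mesh 91/16 = 5.6875 → 4682.4/5.6875 = 823.27 RPM

823 RPM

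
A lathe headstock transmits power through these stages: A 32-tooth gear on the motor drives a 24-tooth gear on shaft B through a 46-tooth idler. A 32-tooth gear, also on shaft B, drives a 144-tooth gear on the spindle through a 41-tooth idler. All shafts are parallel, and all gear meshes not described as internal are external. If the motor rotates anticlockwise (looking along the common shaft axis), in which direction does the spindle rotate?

the motor → shaft B: driver → idler → driven is 2 external meshes, 2 reversals → CCW.
shaft B → the spindle: driver → idler → driven is 2 external meshes, 2 reversals → CCW.
4 reversals in total — an even number — so the spindle turns the same way as the motor.

anticlockwise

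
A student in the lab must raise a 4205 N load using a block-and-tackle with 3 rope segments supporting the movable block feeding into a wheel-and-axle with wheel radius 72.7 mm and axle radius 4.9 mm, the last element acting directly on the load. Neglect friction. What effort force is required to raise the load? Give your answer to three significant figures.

94.5 N

Block-and-tackle MA = number of supporting rope parts = 3.
Wheel-and-axle MA = R/r = 72.7/4.9 = 14.837.
Combined ideal MA = 3 × 14.837 = 44.51.
Effort = load / MA = 4205 / 44.51 = 94.473 N.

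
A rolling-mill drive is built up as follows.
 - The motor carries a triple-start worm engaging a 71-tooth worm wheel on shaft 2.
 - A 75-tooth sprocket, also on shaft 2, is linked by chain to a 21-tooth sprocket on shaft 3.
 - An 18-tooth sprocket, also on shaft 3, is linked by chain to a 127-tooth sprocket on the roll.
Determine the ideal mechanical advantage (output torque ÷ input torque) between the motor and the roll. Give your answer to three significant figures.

46.8

Each stage contributes driven/driver: worm 71/3 = 23.667, chain 21/75 = 0.28, chain 127/18 = 7.0556.
Overall: 23.667 × 0.28 × 7.0556 = 46.755.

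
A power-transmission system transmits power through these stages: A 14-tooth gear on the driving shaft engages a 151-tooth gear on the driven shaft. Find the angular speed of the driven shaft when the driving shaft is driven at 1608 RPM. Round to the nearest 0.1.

gear mesh 151/14 = 10.786 → 1608/10.786 = 149.09 RPM

149.1 RPM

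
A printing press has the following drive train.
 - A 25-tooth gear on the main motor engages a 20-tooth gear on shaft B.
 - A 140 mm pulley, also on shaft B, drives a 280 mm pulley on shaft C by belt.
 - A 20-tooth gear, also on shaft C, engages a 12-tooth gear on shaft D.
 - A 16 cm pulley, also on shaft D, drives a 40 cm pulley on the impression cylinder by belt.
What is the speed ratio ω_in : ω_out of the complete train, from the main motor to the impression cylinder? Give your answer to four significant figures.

Each stage contributes driven/driver: gear mesh 20/25 = 0.8, belt 280/140 = 2, gear mesh 12/20 = 0.6, belt 40/16 = 2.5.
Overall: 0.8 × 2 × 0.6 × 2.5 = 2.4.

2.400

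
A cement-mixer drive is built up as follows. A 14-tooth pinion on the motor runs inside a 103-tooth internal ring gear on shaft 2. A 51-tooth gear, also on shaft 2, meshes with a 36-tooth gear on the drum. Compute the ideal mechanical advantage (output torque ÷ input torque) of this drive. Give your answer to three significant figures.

5.19

Each stage contributes driven/driver: internal gear 103/14 = 7.3571, gear mesh 36/51 = 0.70588.
Overall: 7.3571 × 0.70588 = 5.1933.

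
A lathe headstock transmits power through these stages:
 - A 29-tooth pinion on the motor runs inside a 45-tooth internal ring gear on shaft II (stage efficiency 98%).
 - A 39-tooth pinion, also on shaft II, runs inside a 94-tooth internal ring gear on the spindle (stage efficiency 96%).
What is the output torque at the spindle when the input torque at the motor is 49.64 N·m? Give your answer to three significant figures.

internal gear 45/29 = 1.5517 → τ = 49.64·1.5517·0.98 = 75.487 N·m
internal gear 94/39 = 2.4103 → τ = 75.487·2.4103·0.96 = 174.67 N·m

175 N·m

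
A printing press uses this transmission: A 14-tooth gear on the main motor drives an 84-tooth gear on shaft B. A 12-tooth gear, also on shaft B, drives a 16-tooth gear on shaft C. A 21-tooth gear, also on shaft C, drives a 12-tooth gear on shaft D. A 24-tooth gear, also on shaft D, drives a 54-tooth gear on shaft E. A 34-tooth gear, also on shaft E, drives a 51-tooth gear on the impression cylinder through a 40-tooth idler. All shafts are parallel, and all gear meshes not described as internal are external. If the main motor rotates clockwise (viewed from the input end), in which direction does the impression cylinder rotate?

the main motor → shaft B: external mesh, 1 reversal → CCW.
shaft B → shaft C: external mesh, 1 reversal → CW.
shaft C → shaft D: external mesh, 1 reversal → CCW.
shaft D → shaft E: external mesh, 1 reversal → CW.
shaft E → the impression cylinder: driver → idler → driven is 2 external meshes, 2 reversals → CW.
6 reversals in total — an even number — so the impression cylinder turns the same way as the main motor.

clockwise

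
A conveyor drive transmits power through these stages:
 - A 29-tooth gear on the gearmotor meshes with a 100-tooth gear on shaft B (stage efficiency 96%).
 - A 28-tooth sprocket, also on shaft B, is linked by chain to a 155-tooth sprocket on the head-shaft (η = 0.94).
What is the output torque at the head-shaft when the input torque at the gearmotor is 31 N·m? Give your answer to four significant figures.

Gear mesh: ratio = 100/29 = 3.4483; torque at shaft B = 31 × 3.4483 × 0.96 = 102.62 N·m.
Chain: ratio = 155/28 = 5.5357; torque at the head-shaft = 102.62 × 5.5357 × 0.94 = 533.99 N·m.

534.0 N·m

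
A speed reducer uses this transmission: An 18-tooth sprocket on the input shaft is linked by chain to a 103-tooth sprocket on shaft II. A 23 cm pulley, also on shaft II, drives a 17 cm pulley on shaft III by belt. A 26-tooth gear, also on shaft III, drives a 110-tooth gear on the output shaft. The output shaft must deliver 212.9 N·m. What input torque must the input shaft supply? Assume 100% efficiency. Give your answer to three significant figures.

Overall ratio R = 5.7222 × 0.73913 × 4.2308 = 17.894.
Input torque = output torque / R = 212.9 / 17.894 = 11.898 N·m.

11.9 N·m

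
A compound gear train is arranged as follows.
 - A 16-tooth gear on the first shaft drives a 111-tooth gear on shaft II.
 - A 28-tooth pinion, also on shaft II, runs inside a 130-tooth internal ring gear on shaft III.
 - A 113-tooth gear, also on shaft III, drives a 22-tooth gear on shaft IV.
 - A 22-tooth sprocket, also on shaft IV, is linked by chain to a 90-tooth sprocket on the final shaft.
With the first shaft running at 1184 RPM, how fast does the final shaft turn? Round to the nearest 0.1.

gear mesh 111/16 = 6.9375 → 1184/6.9375 = 170.67 RPM
internal gear 130/28 = 4.6429 → 170.67/4.6429 = 36.759 RPM
gear mesh 22/113 = 0.19469 → 36.759/0.19469 = 188.81 RPM
chain 90/22 = 4.0909 → 188.81/4.0909 = 46.153 RPM

46.2 RPM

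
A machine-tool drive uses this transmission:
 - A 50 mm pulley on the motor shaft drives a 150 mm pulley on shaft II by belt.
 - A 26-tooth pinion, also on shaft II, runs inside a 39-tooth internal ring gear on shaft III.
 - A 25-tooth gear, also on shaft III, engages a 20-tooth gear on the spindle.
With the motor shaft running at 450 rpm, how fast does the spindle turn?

125 rpm

Belt: ratio = 150/50 = 3, so shaft II turns at 450 / 3 = 150 rpm.
Internal gear: ratio = 39/26 = 1.5, so shaft III turns at 150 / 1.5 = 100 rpm.
Gear mesh: ratio = 20/25 = 0.8, so the spindle turns at 100 / 0.8 = 125 rpm.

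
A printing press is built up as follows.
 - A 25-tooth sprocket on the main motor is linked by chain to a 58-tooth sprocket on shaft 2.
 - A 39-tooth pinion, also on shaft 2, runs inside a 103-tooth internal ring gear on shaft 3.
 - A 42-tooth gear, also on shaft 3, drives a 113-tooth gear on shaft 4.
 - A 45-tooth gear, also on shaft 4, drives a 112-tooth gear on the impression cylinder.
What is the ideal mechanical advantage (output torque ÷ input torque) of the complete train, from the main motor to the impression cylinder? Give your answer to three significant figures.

Each stage contributes driven/driver: chain 58/25 = 2.32, internal gear 103/39 = 2.641, gear mesh 113/42 = 2.6905, gear mesh 112/45 = 2.4889.
Overall: 2.32 × 2.641 × 2.6905 × 2.4889 = 41.029.

41.0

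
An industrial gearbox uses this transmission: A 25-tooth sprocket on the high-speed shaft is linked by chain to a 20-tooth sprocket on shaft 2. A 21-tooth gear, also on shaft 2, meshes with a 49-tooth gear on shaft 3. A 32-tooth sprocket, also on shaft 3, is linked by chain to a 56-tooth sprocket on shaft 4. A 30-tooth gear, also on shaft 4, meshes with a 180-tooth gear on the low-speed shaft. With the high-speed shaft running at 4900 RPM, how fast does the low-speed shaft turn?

250 RPM

chain 20/25 = 0.8 → 4900/0.8 = 6125 RPM
gear mesh 49/21 = 2.3333 → 6125/2.3333 = 2625 RPM
chain 56/32 = 1.75 → 2625/1.75 = 1500 RPM
gear mesh 180/30 = 6 → 1500/6 = 250 RPM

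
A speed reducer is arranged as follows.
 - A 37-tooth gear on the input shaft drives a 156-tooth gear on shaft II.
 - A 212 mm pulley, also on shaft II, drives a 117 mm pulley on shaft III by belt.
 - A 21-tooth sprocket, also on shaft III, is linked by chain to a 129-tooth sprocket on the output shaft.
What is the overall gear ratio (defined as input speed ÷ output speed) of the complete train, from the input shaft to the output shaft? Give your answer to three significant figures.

Each stage contributes driven/driver: gear mesh 156/37 = 4.2162, belt 117/212 = 0.55189, chain 129/21 = 6.1429.
Overall: 4.2162 × 0.55189 × 6.1429 = 14.294.

14.3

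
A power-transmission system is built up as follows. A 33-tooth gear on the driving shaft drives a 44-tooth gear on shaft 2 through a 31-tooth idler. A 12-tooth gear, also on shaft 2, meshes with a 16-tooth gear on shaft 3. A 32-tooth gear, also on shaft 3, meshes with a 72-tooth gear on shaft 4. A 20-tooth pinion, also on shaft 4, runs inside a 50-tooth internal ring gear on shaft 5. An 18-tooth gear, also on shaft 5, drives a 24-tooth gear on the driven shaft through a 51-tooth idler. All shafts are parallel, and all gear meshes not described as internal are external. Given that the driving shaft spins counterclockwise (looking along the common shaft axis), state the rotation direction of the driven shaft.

counterclockwise

the driving shaft → shaft 2: driver → idler → driven is 2 external meshes, 2 reversals → CCW.
shaft 2 → shaft 3: external mesh, 1 reversal → CW.
shaft 3 → shaft 4: external mesh, 1 reversal → CCW.
shaft 4 → shaft 5: internal mesh, same direction → CCW.
shaft 5 → the driven shaft: driver → idler → driven is 2 external meshes, 2 reversals → CCW.
6 reversals in total — an even number — so the driven shaft turns the same way as the driving shaft.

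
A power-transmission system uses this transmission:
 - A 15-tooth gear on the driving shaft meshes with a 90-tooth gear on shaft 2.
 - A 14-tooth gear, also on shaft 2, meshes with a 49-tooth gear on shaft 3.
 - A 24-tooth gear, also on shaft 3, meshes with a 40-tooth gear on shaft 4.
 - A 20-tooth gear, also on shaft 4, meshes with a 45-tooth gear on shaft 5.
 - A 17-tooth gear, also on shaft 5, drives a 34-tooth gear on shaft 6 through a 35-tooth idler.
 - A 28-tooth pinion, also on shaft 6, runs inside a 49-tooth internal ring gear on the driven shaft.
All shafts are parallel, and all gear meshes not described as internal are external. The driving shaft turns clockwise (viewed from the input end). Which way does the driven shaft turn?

the driving shaft → shaft 2: external mesh, 1 reversal → CCW.
shaft 2 → shaft 3: external mesh, 1 reversal → CW.
shaft 3 → shaft 4: external mesh, 1 reversal → CCW.
shaft 4 → shaft 5: external mesh, 1 reversal → CW.
shaft 5 → shaft 6: driver → idler → driven is 2 external meshes, 2 reversals → CW.
shaft 6 → the driven shaft: internal mesh, same direction → CW.
6 reversals in total — an even number — so the driven shaft turns the same way as the driving shaft.

clockwise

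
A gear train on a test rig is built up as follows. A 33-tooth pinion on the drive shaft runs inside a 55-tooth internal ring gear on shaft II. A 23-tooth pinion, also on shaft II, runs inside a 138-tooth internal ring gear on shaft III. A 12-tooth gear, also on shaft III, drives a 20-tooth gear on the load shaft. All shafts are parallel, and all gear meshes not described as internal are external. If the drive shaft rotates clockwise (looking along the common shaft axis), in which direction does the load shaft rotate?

counterclockwise

the drive shaft → shaft II: internal mesh, same direction → CW.
shaft II → shaft III: internal mesh, same direction → CW.
shaft III → the load shaft: external mesh, 1 reversal → CCW.
1 reversal in total — an odd number — so the load shaft turns opposite to the drive shaft.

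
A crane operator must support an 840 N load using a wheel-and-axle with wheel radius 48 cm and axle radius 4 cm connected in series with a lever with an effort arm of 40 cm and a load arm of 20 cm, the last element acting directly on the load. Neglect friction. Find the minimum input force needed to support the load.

35 N

Wheel-and-axle MA = R/r = 48/4 = 12.
Lever MA = effort arm / load arm = 40/20 = 2.
Combined ideal MA = 12 × 2 = 24.
Effort = load / MA = 840 / 24 = 35 N.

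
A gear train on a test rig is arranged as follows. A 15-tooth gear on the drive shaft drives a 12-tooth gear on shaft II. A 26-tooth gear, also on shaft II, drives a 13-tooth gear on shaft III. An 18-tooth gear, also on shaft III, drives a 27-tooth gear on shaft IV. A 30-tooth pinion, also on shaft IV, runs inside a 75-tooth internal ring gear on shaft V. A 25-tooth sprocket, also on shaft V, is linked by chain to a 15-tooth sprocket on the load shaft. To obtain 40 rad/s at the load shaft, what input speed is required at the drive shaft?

36 rad/s

Overall ratio R = 0.8 × 0.5 × 1.5 × 2.5 × 0.6 = 0.9.
Required input speed = output speed × R = 40 × 0.9 = 36 rad/s.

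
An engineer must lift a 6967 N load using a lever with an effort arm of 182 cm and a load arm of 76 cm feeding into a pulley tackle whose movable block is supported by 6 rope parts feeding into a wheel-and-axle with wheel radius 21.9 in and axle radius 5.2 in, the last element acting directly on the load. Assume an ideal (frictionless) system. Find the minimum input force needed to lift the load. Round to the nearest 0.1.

115.1 N

Lever MA = effort arm / load arm = 182/76 = 2.3947.
Block-and-tackle MA = number of supporting rope parts = 6.
Wheel-and-axle MA = R/r = 21.9/5.2 = 4.2115.
Combined ideal MA = 2.3947 × 6 × 4.2115 = 60.513.
Effort = load / MA = 6967 / 60.513 = 115.13 N.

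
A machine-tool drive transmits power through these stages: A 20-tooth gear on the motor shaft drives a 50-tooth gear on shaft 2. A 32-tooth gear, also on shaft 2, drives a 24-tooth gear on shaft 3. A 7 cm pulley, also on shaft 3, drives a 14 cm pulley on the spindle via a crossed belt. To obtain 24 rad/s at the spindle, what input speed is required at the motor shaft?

Overall ratio R = 2.5 × 0.75 × 2 = 3.75.
Required input speed = output speed × R = 24 × 3.75 = 90 rad/s.

90 rad/s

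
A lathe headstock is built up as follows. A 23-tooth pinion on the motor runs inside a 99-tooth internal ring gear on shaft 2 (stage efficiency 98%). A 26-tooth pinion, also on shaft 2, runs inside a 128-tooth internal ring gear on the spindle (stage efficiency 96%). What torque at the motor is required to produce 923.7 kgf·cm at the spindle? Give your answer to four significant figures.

Overall ratio R = 4.3043 × 4.9231 = 21.191; overall efficiency η = 0.98 × 0.96 = 0.9408.
Input torque = output torque / (R × η) = 923.7 / (21.191 × 0.9408) = 46.333 kgf·cm.

46.33 kgf·cm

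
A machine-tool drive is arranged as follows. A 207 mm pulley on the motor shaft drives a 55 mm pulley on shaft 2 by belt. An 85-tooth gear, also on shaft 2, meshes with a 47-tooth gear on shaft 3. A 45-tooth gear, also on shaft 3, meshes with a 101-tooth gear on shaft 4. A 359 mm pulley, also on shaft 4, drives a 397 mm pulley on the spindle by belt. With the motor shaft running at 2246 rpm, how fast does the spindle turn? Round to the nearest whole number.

the motor shaft → shaft 2 (belt, 55/207): 2246 ÷ 0.2657 = 8453.1 rpm
shaft 2 → shaft 3 (gear mesh, 47/85): 8453.1 ÷ 0.55294 = 15288 rpm
shaft 3 → shaft 4 (gear mesh, 101/45): 15288 ÷ 2.2444 = 6811.3 rpm
shaft 4 → the spindle (belt, 397/359): 6811.3 ÷ 1.1058 = 6159.3 rpm

6159 rpm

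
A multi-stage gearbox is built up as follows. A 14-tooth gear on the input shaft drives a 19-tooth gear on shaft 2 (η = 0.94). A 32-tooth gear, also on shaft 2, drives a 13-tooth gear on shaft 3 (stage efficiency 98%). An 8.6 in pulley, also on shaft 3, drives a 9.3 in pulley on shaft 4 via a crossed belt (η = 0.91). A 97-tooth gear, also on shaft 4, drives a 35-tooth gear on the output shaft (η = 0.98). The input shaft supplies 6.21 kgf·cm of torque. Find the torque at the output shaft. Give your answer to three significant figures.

After the gear mesh (19/14): 6.21 × 1.3571 × 0.94 = 7.9222 kgf·cm
After the gear mesh (13/32): 7.9222 × 0.40625 × 0.98 = 3.154 kgf·cm
After the belt (9.3/8.6): 3.154 × 1.0814 × 0.91 = 3.1038 kgf·cm
After the gear mesh (35/97): 3.1038 × 0.36082 × 0.98 = 1.0975 kgf·cm

1.10 kgf·cm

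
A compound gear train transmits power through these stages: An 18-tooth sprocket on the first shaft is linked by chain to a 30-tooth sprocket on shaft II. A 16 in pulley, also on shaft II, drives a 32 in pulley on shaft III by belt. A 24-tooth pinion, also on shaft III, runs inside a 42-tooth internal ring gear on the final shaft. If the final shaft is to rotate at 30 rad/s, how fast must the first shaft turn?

Overall ratio R = 1.6667 × 2 × 1.75 = 5.8333.
Required input speed = output speed × R = 30 × 5.8333 = 175 rad/s.

175 rad/s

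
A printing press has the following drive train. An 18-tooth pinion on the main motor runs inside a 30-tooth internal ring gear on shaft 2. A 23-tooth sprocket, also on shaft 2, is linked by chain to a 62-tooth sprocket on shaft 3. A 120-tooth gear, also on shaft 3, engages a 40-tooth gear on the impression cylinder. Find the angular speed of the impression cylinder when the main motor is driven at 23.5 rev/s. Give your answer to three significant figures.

Internal gear: ratio = 30/18 = 1.6667, so shaft 2 turns at 23.5 / 1.6667 = 14.1 rev/s.
Chain: ratio = 62/23 = 2.6957, so shaft 3 turns at 14.1 / 2.6957 = 5.2306 rev/s.
Gear mesh: ratio = 40/120 = 0.33333, so the impression cylinder turns at 5.2306 / 0.33333 = 15.692 rev/s.

15.7 rev/s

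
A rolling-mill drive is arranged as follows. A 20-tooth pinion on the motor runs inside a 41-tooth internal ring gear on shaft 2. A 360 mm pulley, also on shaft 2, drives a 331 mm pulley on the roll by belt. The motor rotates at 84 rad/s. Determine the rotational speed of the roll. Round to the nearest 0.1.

internal gear 41/20 = 2.05 → 84/2.05 = 40.976 rad/s
belt 331/360 = 0.91944 → 40.976/0.91944 = 44.566 rad/s

44.6 rad/s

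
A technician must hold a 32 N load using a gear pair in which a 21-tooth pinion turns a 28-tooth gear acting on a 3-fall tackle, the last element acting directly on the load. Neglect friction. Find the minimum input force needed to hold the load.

Gear pair MA = 28/21 = 1.3333.
Block-and-tackle MA = number of supporting rope parts = 3.
Combined ideal MA = 1.3333 × 3 = 4.
Effort = load / MA = 32 / 4 = 8 N.

8 N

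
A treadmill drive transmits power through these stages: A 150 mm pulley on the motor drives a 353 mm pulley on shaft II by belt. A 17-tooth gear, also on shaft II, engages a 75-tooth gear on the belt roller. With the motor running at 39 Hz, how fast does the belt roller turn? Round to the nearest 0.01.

the motor → shaft II (belt, 353/150): 39 ÷ 2.3533 = 16.572 Hz
shaft II → the belt roller (gear mesh, 75/17): 16.572 ÷ 4.4118 = 3.7564 Hz

3.76 Hz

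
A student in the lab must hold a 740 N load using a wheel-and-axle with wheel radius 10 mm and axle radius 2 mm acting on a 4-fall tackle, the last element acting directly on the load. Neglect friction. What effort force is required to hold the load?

37 N

Wheel-and-axle MA = R/r = 10/2 = 5.
Block-and-tackle MA = number of supporting rope parts = 4.
Combined ideal MA = 5 × 4 = 20.
Effort = load / MA = 740 / 20 = 37 N.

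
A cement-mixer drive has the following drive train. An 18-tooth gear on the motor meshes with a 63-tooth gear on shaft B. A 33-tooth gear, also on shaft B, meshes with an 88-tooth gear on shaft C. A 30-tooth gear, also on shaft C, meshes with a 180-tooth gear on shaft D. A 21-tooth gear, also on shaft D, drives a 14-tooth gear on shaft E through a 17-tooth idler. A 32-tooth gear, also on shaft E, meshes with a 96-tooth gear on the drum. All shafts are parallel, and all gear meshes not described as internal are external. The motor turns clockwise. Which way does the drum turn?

the motor → shaft B: external mesh, 1 reversal → CCW.
shaft B → shaft C: external mesh, 1 reversal → CW.
shaft C → shaft D: external mesh, 1 reversal → CCW.
shaft D → shaft E: driver → idler → driven is 2 external meshes, 2 reversals → CCW.
shaft E → the drum: external mesh, 1 reversal → CW.
6 reversals in total — an even number — so the drum turns the same way as the motor.

clockwise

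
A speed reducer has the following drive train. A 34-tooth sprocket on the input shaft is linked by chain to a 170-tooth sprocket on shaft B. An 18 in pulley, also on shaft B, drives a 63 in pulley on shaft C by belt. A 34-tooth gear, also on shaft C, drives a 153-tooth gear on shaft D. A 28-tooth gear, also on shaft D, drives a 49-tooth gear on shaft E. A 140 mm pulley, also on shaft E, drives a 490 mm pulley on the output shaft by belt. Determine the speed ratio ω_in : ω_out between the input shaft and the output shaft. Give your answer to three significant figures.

482

Each stage contributes driven/driver: chain 170/34 = 5, belt 63/18 = 3.5, gear mesh 153/34 = 4.5, gear mesh 49/28 = 1.75, belt 490/140 = 3.5.
Overall: 5 × 3.5 × 4.5 × 1.75 × 3.5 = 482.34.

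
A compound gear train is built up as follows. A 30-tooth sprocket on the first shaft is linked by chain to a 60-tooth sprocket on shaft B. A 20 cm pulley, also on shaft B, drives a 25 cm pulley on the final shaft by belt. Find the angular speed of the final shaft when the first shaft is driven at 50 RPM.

the first shaft → shaft B (chain, 60/30): 50 ÷ 2 = 25 RPM
shaft B → the final shaft (belt, 25/20): 25 ÷ 1.25 = 20 RPM

20 RPM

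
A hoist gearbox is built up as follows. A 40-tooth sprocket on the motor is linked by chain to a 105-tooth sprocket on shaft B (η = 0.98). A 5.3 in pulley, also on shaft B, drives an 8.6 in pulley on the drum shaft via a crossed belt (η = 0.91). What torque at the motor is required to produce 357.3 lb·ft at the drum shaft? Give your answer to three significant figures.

Overall ratio R = 2.625 × 1.6226 = 4.2594; overall efficiency η = 0.98 × 0.91 = 0.8918.
Input torque = output torque / (R × η) = 357.3 / (4.2594 × 0.8918) = 94.062 lb·ft.

94.1 lb·ft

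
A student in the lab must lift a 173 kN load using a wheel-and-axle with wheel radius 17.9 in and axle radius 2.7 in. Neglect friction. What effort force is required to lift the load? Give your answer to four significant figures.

26.09 kN

Wheel-and-axle MA = R/r = 17.9/2.7 = 6.6296.
Effort = load / MA = 173 / 6.6296 = 26.095 kN.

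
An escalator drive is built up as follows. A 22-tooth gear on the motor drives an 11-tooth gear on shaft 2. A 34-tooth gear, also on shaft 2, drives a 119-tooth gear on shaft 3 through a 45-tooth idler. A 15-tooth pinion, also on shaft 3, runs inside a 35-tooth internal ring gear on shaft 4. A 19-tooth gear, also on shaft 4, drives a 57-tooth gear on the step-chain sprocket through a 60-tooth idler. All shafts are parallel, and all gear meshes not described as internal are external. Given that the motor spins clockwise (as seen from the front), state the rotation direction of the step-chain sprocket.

the motor → shaft 2: external mesh, 1 reversal → CCW.
shaft 2 → shaft 3: driver → idler → driven is 2 external meshes, 2 reversals → CCW.
shaft 3 → shaft 4: internal mesh, same direction → CCW.
shaft 4 → the step-chain sprocket: driver → idler → driven is 2 external meshes, 2 reversals → CCW.
5 reversals in total — an odd number — so the step-chain sprocket turns opposite to the motor.

counterclockwise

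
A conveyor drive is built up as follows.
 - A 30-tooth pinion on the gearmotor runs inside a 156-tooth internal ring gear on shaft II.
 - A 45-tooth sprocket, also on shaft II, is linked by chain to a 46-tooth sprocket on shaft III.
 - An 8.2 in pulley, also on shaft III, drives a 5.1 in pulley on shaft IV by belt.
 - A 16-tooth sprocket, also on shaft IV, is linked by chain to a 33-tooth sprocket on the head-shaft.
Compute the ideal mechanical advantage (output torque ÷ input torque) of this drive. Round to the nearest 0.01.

Each stage contributes driven/driver: internal gear 156/30 = 5.2, chain 46/45 = 1.0222, belt 5.1/8.2 = 0.62195, chain 33/16 = 2.0625.
Overall: 5.2 × 1.0222 × 0.62195 × 2.0625 = 6.8187.

6.82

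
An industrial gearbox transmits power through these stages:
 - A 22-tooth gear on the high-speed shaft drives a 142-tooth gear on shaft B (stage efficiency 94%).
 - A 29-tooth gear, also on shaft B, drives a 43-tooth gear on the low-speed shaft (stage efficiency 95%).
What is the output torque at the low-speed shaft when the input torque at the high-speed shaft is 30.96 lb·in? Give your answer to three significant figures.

265 lb·in

gear mesh 142/22 = 6.4545 → τ = 30.96·6.4545·0.94 = 187.84 lb·in
gear mesh 43/29 = 1.4828 → τ = 187.84·1.4828·0.95 = 264.6 lb·in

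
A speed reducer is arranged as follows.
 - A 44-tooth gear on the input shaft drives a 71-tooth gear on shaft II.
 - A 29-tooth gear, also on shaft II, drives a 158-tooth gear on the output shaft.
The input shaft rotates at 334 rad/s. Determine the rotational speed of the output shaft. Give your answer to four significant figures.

the input shaft → shaft II (gear mesh, 71/44): 334 ÷ 1.6136 = 206.99 rad/s
shaft II → the output shaft (gear mesh, 158/29): 206.99 ÷ 5.4483 = 37.991 rad/s

37.99 rad/s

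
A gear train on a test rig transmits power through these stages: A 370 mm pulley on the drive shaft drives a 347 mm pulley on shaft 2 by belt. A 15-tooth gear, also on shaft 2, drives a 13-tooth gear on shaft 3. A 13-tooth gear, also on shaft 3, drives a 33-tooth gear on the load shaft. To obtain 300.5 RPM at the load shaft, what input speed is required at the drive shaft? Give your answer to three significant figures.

Overall ratio R = 0.93784 × 0.86667 × 2.5385 = 2.0632.
Required input speed = output speed × R = 300.5 × 2.0632 = 620 RPM.

620 RPM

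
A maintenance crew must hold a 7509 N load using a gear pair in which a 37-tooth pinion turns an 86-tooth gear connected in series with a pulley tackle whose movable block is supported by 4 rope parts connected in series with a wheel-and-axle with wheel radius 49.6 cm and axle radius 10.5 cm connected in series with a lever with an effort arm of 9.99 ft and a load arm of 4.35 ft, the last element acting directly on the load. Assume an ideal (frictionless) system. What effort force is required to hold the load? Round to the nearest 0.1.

74.4 N

Gear pair MA = 86/37 = 2.3243.
Block-and-tackle MA = number of supporting rope parts = 4.
Wheel-and-axle MA = R/r = 49.6/10.5 = 4.7238.
Lever MA = effort arm / load arm = 9.99/4.35 = 2.2966.
Combined ideal MA = 2.3243 × 4 × 4.7238 × 2.2966 = 100.86.
Effort = load / MA = 7509 / 100.86 = 74.449 N.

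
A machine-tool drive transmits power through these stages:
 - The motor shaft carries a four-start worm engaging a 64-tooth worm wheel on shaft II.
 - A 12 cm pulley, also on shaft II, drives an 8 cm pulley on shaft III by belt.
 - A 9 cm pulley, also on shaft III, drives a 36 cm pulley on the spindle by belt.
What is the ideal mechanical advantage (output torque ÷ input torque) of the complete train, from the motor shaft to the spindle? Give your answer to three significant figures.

Each stage contributes driven/driver: worm 64/4 = 16, belt 8/12 = 0.66667, belt 36/9 = 4.
Overall: 16 × 0.66667 × 4 = 42.667.

42.7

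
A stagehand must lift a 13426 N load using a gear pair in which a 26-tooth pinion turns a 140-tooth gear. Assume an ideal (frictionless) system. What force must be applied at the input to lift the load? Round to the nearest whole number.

2493 N

Gear pair MA = 140/26 = 5.3846.
Effort = load / MA = 13426 / 5.3846 = 2493.4 N.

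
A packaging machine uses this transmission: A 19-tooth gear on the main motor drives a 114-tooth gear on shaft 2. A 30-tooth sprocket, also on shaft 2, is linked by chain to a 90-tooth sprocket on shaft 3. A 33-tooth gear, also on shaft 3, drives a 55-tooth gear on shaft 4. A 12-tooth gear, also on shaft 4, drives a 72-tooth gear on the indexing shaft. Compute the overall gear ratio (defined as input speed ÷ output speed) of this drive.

180

Each stage contributes driven/driver: gear mesh 114/19 = 6, chain 90/30 = 3, gear mesh 55/33 = 1.6667, gear mesh 72/12 = 6.
Overall: 6 × 3 × 1.6667 × 6 = 180.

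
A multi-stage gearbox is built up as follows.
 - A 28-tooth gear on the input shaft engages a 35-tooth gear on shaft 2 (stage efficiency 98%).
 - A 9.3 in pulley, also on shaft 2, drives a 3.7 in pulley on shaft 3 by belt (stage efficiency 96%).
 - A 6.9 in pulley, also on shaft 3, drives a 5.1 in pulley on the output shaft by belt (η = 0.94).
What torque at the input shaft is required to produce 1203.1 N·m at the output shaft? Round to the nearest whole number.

Overall ratio R = 1.25 × 0.39785 × 0.73913 = 0.36758; overall efficiency η = 0.98 × 0.96 × 0.94 = 0.8844.
Input torque = output torque / (R × η) = 1203.1 / (0.36758 × 0.8844) = 3701.1 N·m.

3701 N·m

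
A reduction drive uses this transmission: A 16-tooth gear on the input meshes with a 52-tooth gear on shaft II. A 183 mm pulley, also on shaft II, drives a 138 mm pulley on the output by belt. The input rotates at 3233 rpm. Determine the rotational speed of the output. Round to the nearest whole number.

1319 rpm

Gear mesh: ratio = 52/16 = 3.25, so shaft II turns at 3233 / 3.25 = 994.77 rpm.
Belt: ratio = 138/183 = 0.7541, so the output turns at 994.77 / 0.7541 = 1319.2 rpm.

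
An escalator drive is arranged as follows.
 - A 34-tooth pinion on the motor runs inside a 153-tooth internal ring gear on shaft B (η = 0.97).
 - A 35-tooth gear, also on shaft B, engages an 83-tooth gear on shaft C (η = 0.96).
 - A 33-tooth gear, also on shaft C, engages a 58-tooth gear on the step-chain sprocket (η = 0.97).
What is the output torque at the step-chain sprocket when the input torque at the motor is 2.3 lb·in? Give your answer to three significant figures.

39.0 lb·in

internal gear 153/34 = 4.5 → τ = 2.3·4.5·0.97 = 10.039 lb·in
gear mesh 83/35 = 2.3714 → τ = 10.039·2.3714·0.96 = 22.856 lb·in
gear mesh 58/33 = 1.7576 → τ = 22.856·1.7576·0.97 = 38.965 lb·in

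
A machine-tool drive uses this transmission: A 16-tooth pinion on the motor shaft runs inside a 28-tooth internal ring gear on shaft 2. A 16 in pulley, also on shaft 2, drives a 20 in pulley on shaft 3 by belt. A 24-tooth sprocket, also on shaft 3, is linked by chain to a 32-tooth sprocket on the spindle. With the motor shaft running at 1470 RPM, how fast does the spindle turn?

the motor shaft → shaft 2 (internal gear, 28/16): 1470 ÷ 1.75 = 840 RPM
shaft 2 → shaft 3 (belt, 20/16): 840 ÷ 1.25 = 672 RPM
shaft 3 → the spindle (chain, 32/24): 672 ÷ 1.3333 = 504 RPM

504 RPM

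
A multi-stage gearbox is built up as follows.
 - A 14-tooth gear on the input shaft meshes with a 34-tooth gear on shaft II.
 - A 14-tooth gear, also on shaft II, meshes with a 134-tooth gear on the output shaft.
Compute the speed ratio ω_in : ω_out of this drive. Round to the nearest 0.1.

Each stage contributes driven/driver: gear mesh 34/14 = 2.4286, gear mesh 134/14 = 9.5714.
Overall: 2.4286 × 9.5714 = 23.245.

23.2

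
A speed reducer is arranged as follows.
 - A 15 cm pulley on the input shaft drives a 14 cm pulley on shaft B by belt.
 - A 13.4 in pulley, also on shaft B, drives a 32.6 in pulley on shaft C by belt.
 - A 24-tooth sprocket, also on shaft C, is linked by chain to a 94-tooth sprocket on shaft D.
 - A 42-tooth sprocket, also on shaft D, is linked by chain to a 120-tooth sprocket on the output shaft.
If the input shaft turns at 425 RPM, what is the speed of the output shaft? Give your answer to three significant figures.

the input shaft → shaft B (belt, 14/15): 425 ÷ 0.93333 = 455.36 RPM
shaft B → shaft C (belt, 32.6/13.4): 455.36 ÷ 2.4328 = 187.17 RPM
shaft C → shaft D (chain, 94/24): 187.17 ÷ 3.9167 = 47.788 RPM
shaft D → the output shaft (chain, 120/42): 47.788 ÷ 2.8571 = 16.726 RPM

16.7 RPM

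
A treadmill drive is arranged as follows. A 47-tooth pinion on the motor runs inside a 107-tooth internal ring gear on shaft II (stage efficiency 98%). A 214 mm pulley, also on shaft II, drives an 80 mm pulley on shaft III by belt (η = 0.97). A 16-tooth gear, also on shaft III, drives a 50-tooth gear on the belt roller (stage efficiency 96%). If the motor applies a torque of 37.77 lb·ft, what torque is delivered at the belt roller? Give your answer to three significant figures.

91.7 lb·ft

After the internal gear (107/47): 37.77 × 2.2766 × 0.98 = 84.267 lb·ft
After the belt (80/214): 84.267 × 0.37383 × 0.97 = 30.557 lb·ft
After the gear mesh (50/16): 30.557 × 3.125 × 0.96 = 91.67 lb·ft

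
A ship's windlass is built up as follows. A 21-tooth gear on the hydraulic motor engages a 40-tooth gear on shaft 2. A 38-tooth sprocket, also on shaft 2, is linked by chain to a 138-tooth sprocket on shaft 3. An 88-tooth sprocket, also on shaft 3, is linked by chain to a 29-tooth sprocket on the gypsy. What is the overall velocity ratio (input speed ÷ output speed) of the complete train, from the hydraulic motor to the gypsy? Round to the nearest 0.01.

Each stage contributes driven/driver: gear mesh 40/21 = 1.9048, chain 138/38 = 3.6316, chain 29/88 = 0.32955.
Overall: 1.9048 × 3.6316 × 0.32955 = 2.2796.

2.28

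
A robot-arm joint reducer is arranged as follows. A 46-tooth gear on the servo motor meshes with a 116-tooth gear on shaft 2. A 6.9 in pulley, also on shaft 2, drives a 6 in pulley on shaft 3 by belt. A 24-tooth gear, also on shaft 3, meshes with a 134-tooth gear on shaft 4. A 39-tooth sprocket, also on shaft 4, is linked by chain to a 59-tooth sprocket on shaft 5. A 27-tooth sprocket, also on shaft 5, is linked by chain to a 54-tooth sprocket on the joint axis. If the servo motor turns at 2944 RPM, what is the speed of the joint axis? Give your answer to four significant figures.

79.47 RPM

Gear mesh: ratio = 116/46 = 2.5217, so shaft 2 turns at 2944 / 2.5217 = 1167.4 RPM.
Belt: ratio = 6/6.9 = 0.86957, so shaft 3 turns at 1167.4 / 0.86957 = 1342.6 RPM.
Gear mesh: ratio = 134/24 = 5.5833, so shaft 4 turns at 1342.6 / 5.5833 = 240.46 RPM.
Chain: ratio = 59/39 = 1.5128, so shaft 5 turns at 240.46 / 1.5128 = 158.95 RPM.
Chain: ratio = 54/27 = 2, so the joint axis turns at 158.95 / 2 = 79.474 RPM.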